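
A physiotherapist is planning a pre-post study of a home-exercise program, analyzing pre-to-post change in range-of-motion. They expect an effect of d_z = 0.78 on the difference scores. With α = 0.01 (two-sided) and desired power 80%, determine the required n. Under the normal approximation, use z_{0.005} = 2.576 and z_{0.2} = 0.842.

For a paired (one-sample on differences) test: n = ((z_{α/2} + z_β) / d)².
z_{α/2} + z_β = 2.576 + 0.842 = 3.418.
n = (3.418 / 0.78)² = 4.382² = 19.20.
Round up.

n = 20 pairs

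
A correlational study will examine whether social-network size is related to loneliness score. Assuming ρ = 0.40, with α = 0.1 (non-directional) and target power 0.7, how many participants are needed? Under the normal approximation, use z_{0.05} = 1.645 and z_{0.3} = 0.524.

n = 30

Fisher's z: C = ½·ln((1+r)/(1−r)) = ½·ln(2.3333) = 0.4236.
n = ((z_{α/2} + z_β)/C)² + 3.
(1.645 + 0.524) / 0.4236 = 2.169 / 0.4236 = 5.120.
n = 5.120² + 3 = 26.22 + 3 = 29.2.
Round up.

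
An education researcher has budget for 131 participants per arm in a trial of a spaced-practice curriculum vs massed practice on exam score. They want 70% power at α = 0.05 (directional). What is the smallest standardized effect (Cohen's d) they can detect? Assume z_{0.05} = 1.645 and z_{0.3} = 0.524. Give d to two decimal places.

d_min ≈ 0.27

For two independent groups of n = 131 each: d_min = (z_{α} + z_β)·√(2/n).
z-sum = 1.645 + 0.524 = 2.169.
d_min = 2.169 × √(2/131) = 2.169 × 0.1236 = 0.268.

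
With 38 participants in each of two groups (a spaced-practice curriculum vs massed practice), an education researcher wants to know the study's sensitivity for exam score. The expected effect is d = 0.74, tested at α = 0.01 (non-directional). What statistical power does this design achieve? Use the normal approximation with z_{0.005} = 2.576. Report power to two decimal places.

For two equal groups, power = Φ(d·√(n/2) − z_{α/2}).
d·√(n/2) = 0.74 × √(38/2) = 0.74 × 4.359 = 3.226.
z_β = 3.226 − 2.576 = 0.650.
Power = Φ(0.650) = 0.742.

power ≈ 0.74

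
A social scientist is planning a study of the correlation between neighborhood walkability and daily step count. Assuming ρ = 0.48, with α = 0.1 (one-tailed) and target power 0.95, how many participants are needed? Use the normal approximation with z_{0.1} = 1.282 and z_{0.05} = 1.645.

Fisher's z: C = ½·ln((1+r)/(1−r)) = ½·ln(2.8462) = 0.5230.
n = ((z_{α} + z_β)/C)² + 3.
(1.282 + 1.645) / 0.5230 = 2.927 / 0.5230 = 5.597.
n = 5.597² + 3 = 31.32 + 3 = 34.3.
Round up.

n = 35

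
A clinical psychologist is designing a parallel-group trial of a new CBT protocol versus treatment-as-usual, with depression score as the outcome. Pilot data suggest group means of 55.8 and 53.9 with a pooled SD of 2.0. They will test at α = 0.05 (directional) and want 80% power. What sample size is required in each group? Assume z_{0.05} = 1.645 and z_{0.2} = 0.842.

n = 14 per group

Cohen's d = |M₁ − M₂| / SD_pooled = |55.8 − 53.9| / 2.0 = 1.9 / 2.0 = 0.950.
For two independent groups with equal n: n = 2·((z_{α} + z_β) / d)².
z_{α} + z_β = 1.645 + 0.842 = 2.487.
n = 2 × (2.487 / 0.950)² = 2 × 2.618² = 2 × 6.85 = 13.7.
Round up to the next whole participant.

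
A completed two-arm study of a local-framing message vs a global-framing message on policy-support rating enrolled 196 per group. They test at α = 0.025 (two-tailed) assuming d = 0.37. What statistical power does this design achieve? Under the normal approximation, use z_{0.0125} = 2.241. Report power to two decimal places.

power ≈ 0.92

For two equal groups, power = Φ(d·√(n/2) − z_{α/2}).
d·√(n/2) = 0.37 × √(196/2) = 0.37 × 9.899 = 3.663.
z_β = 3.663 − 2.241 = 1.422.
Power = Φ(1.422) = 0.922.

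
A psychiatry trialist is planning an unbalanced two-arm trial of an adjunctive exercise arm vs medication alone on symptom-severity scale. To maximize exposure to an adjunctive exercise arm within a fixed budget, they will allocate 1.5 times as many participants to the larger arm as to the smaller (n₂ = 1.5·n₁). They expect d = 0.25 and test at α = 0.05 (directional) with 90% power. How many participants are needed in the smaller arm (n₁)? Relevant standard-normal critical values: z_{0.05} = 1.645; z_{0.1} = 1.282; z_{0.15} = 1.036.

With allocation ratio k = n₂/n₁ = 1.5, Var(x̄₁−x̄₂) = σ²(1/n₁ + 1/(k·n₁)) = σ²·(k+1)/(k·n₁).
So n₁ = (1 + 1/k)·((z_{α} + z_β)/d)² = 1.667 × (2.927/0.25)².
n₁ = 1.667 × 137.08 = 228.5.
Round up: n₁ = 229, giving n₂ = ⌈1.5 × 229⌉ = ⌈343.5⌉ = 344.

n₁ = 229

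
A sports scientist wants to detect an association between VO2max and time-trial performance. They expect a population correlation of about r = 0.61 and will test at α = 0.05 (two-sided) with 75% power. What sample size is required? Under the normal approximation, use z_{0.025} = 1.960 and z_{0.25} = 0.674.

Fisher's z: C = ½·ln((1+r)/(1−r)) = ½·ln(4.1282) = 0.7089.
n = ((z_{α/2} + z_β)/C)² + 3.
(1.960 + 0.674) / 0.7089 = 2.634 / 0.7089 = 3.716.
n = 3.716² + 3 = 13.81 + 3 = 16.8.
Round up.

n = 17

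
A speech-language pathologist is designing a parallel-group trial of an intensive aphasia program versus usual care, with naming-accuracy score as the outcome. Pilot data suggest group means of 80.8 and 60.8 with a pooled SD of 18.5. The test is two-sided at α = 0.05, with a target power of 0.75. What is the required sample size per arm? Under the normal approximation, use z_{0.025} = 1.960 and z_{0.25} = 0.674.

Cohen's d = |M₁ − M₂| / SD_pooled = |80.8 − 60.8| / 18.5 = 20.0 / 18.5 = 1.081.
For two independent groups with equal n: n = 2·((z_{α/2} + z_β) / d)².
z_{α/2} + z_β = 1.960 + 0.674 = 2.634.
n = 2 × (2.634 / 1.081)² = 2 × 2.437² = 2 × 5.94 = 11.9.
Round up to the next whole participant.

n = 12 per group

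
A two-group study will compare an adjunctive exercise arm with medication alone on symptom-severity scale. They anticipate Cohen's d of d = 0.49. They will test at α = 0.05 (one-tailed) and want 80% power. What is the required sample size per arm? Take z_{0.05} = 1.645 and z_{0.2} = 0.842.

For two independent groups with equal n: n = 2·((z_{α} + z_β) / d)².
z_{α} + z_β = 1.645 + 0.842 = 2.487.
n = 2 × (2.487 / 0.49)² = 2 × 5.076² = 2 × 25.76 = 51.5.
Round up to the next whole participant.

n = 52 per group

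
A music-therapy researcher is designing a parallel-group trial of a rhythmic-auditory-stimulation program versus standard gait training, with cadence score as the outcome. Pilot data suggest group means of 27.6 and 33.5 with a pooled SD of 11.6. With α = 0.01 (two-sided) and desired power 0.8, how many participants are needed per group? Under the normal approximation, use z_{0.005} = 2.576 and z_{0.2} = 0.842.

n = 91 per group

Cohen's d = |M₁ − M₂| / SD_pooled = |27.6 − 33.5| / 11.6 = 5.9 / 11.6 = 0.509.
For two independent groups with equal n: n = 2·((z_{α/2} + z_β) / d)².
z_{α/2} + z_β = 2.576 + 0.842 = 3.418.
n = 2 × (3.418 / 0.509)² = 2 × 6.715² = 2 × 45.09 = 90.2.
Round up to the next whole participant.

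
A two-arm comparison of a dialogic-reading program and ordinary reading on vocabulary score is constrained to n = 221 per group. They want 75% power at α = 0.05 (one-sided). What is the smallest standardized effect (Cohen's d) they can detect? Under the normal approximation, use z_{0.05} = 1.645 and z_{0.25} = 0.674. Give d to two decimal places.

d_min ≈ 0.22

For two independent groups of n = 221 each: d_min = (z_{α} + z_β)·√(2/n).
z-sum = 1.645 + 0.674 = 2.319.
d_min = 2.319 × √(2/221) = 2.319 × 0.0951 = 0.221.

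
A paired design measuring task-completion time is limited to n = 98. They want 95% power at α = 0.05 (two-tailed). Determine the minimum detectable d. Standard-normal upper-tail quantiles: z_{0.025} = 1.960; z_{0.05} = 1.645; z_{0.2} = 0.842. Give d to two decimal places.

For a single sample (or paired design) of n = 98: d_min = (z_{α/2} + z_β)/√n.
z-sum = 1.960 + 1.645 = 3.605.
d_min = 3.605 / √98 = 3.605 / 9.899 = 0.364.

d_min ≈ 0.36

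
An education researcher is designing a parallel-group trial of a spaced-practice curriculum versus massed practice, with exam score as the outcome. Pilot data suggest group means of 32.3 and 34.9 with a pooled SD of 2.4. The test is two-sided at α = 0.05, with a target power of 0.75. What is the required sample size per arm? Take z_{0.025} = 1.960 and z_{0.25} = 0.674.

n = 12 per group

Cohen's d = |M₁ − M₂| / SD_pooled = |32.3 − 34.9| / 2.4 = 2.6 / 2.4 = 1.083.
For two independent groups with equal n: n = 2·((z_{α/2} + z_β) / d)².
z_{α/2} + z_β = 1.960 + 0.674 = 2.634.
n = 2 × (2.634 / 1.083)² = 2 × 2.432² = 2 × 5.92 = 11.8.
Round up to the next whole participant.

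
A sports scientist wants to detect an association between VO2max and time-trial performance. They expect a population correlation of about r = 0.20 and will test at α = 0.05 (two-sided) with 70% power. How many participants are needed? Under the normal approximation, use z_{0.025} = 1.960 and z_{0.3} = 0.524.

n = 154

Fisher's z: C = ½·ln((1+r)/(1−r)) = ½·ln(1.5000) = 0.2027.
n = ((z_{α/2} + z_β)/C)² + 3.
(1.960 + 0.524) / 0.2027 = 2.484 / 0.2027 = 12.255.
n = 12.255² + 3 = 150.17 + 3 = 153.2.
Round up.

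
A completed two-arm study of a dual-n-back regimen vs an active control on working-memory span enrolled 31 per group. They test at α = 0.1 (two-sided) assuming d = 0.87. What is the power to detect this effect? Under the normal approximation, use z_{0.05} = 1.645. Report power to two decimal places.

For two equal groups, power = Φ(d·√(n/2) − z_{α/2}).
d·√(n/2) = 0.87 × √(31/2) = 0.87 × 3.937 = 3.425.
z_β = 3.425 − 1.645 = 1.780.
Power = Φ(1.780) = 0.962.

power ≈ 0.96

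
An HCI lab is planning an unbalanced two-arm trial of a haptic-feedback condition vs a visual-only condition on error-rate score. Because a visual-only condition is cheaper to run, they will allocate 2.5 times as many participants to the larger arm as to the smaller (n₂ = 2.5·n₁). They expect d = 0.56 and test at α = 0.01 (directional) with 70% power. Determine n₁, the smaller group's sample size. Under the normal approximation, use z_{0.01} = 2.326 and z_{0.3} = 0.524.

n₁ = 37

With allocation ratio k = n₂/n₁ = 2.5, Var(x̄₁−x̄₂) = σ²(1/n₁ + 1/(k·n₁)) = σ²·(k+1)/(k·n₁).
So n₁ = (1 + 1/k)·((z_{α} + z_β)/d)² = 1.400 × (2.850/0.56)².
n₁ = 1.400 × 25.90 = 36.3.
Round up: n₁ = 37, giving n₂ = ⌈2.5 × 37⌉ = ⌈92.5⌉ = 93.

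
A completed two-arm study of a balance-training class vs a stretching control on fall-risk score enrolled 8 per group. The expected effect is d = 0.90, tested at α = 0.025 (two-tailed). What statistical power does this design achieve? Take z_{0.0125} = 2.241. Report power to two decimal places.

For two equal groups, power = Φ(d·√(n/2) − z_{α/2}).
d·√(n/2) = 0.90 × √(8/2) = 0.90 × 2.000 = 1.800.
z_β = 1.800 − 2.241 = -0.441.
Power = Φ(-0.441) = 0.330.

power ≈ 0.33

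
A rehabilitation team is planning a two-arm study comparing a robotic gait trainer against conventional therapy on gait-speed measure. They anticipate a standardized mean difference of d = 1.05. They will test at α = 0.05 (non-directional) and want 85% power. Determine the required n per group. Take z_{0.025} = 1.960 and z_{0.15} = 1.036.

n = 17 per group

For two independent groups with equal n: n = 2·((z_{α/2} + z_β) / d)².
z_{α/2} + z_β = 1.960 + 1.036 = 2.996.
n = 2 × (2.996 / 1.05)² = 2 × 2.853² = 2 × 8.14 = 16.3.
Round up to the next whole participant.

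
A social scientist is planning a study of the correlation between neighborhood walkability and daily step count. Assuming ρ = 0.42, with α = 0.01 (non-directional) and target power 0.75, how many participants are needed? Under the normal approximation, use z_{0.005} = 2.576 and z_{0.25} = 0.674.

n = 56

Fisher's z: C = ½·ln((1+r)/(1−r)) = ½·ln(2.4483) = 0.4477.
n = ((z_{α/2} + z_β)/C)² + 3.
(2.576 + 0.674) / 0.4477 = 3.250 / 0.4477 = 7.259.
n = 7.259² + 3 = 52.70 + 3 = 55.7.
Round up.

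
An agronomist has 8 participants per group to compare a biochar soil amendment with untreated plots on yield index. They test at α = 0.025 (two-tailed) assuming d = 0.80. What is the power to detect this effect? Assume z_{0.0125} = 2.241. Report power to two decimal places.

For two equal groups, power = Φ(d·√(n/2) − z_{α/2}).
d·√(n/2) = 0.80 × √(8/2) = 0.80 × 2.000 = 1.600.
z_β = 1.600 − 2.241 = -0.641.
Power = Φ(-0.641) = 0.261.

power ≈ 0.26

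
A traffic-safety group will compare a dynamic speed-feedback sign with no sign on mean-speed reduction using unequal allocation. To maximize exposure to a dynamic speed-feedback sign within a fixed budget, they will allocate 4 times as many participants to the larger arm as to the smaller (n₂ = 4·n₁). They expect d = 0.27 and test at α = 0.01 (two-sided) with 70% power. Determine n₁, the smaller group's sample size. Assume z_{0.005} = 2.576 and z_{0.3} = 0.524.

With allocation ratio k = n₂/n₁ = 4, Var(x̄₁−x̄₂) = σ²(1/n₁ + 1/(k·n₁)) = σ²·(k+1)/(k·n₁).
So n₁ = (1 + 1/k)·((z_{α/2} + z_β)/d)² = 1.250 × (3.100/0.27)².
n₁ = 1.250 × 131.82 = 164.8.
Round up: n₁ = 165, giving n₂ = 4 × 165 = 660.

n₁ = 165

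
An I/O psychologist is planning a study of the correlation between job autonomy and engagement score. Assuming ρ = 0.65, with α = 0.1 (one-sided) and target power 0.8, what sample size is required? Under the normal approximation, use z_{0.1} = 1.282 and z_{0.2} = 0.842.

n = 11

Fisher's z: C = ½·ln((1+r)/(1−r)) = ½·ln(4.7143) = 0.7753.
n = ((z_{α} + z_β)/C)² + 3.
(1.282 + 0.842) / 0.7753 = 2.124 / 0.7753 = 2.740.
n = 2.740² + 3 = 7.51 + 3 = 10.5.
Round up.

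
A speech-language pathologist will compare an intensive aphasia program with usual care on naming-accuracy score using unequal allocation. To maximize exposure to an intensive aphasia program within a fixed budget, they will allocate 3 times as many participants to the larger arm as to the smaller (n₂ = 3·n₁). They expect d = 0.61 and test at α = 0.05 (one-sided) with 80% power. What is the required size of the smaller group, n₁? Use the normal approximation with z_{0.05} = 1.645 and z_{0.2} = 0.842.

n₁ = 23

With allocation ratio k = n₂/n₁ = 3, Var(x̄₁−x̄₂) = σ²(1/n₁ + 1/(k·n₁)) = σ²·(k+1)/(k·n₁).
So n₁ = (1 + 1/k)·((z_{α} + z_β)/d)² = 1.333 × (2.487/0.61)².
n₁ = 1.333 × 16.62 = 22.2.
Round up: n₁ = 23, giving n₂ = 3 × 23 = 69.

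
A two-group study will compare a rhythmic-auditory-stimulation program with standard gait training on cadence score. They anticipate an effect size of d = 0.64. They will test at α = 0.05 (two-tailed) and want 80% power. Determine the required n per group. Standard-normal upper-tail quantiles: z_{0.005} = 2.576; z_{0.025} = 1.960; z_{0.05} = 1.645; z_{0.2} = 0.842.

n = 39 per group

For two independent groups with equal n: n = 2·((z_{α/2} + z_β) / d)².
z_{α/2} + z_β = 1.960 + 0.842 = 2.802.
n = 2 × (2.802 / 0.64)² = 2 × 4.378² = 2 × 19.17 = 38.3.
Round up to the next whole participant.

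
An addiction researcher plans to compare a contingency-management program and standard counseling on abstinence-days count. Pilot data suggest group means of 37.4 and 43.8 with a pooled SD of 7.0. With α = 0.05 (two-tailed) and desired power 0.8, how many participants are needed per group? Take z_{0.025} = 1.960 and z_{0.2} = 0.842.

n = 19 per group

Cohen's d = |M₁ − M₂| / SD_pooled = |37.4 − 43.8| / 7.0 = 6.4 / 7.0 = 0.914.
For two independent groups with equal n: n = 2·((z_{α/2} + z_β) / d)².
z_{α/2} + z_β = 1.960 + 0.842 = 2.802.
n = 2 × (2.802 / 0.914)² = 2 × 3.066² = 2 × 9.40 = 18.8.
Round up to the next whole participant.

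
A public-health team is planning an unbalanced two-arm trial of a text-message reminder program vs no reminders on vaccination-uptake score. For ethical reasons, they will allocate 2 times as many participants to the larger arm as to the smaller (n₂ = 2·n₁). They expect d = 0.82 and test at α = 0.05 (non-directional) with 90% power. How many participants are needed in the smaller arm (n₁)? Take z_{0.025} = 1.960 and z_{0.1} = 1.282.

n₁ = 24

With allocation ratio k = n₂/n₁ = 2, Var(x̄₁−x̄₂) = σ²(1/n₁ + 1/(k·n₁)) = σ²·(k+1)/(k·n₁).
So n₁ = (1 + 1/k)·((z_{α/2} + z_β)/d)² = 1.500 × (3.242/0.82)².
n₁ = 1.500 × 15.63 = 23.4.
Round up: n₁ = 24, giving n₂ = 2 × 24 = 48.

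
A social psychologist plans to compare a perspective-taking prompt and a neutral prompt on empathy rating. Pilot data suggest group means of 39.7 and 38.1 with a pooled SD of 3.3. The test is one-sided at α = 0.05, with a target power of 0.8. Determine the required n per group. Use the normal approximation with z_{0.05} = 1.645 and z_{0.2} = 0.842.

Cohen's d = |M₁ − M₂| / SD_pooled = |39.7 − 38.1| / 3.3 = 1.6 / 3.3 = 0.485.
For two independent groups with equal n: n = 2·((z_{α} + z_β) / d)².
z_{α} + z_β = 1.645 + 0.842 = 2.487.
n = 2 × (2.487 / 0.485)² = 2 × 5.128² = 2 × 26.29 = 52.6.
Round up to the next whole participant.

n = 53 per group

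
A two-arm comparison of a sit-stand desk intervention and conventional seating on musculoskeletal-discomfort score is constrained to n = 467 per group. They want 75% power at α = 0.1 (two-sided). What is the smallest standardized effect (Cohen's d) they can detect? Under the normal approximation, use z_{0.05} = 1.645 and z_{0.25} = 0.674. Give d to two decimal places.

d_min ≈ 0.15

For two independent groups of n = 467 each: d_min = (z_{α/2} + z_β)·√(2/n).
z-sum = 1.645 + 0.674 = 2.319.
d_min = 2.319 × √(2/467) = 2.319 × 0.0654 = 0.152.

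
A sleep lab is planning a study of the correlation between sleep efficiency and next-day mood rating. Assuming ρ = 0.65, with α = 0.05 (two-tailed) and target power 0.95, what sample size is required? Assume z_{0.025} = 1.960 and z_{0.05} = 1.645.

n = 25

Fisher's z: C = ½·ln((1+r)/(1−r)) = ½·ln(4.7143) = 0.7753.
n = ((z_{α/2} + z_β)/C)² + 3.
(1.960 + 1.645) / 0.7753 = 3.605 / 0.7753 = 4.650.
n = 4.650² + 3 = 21.62 + 3 = 24.6.
Round up.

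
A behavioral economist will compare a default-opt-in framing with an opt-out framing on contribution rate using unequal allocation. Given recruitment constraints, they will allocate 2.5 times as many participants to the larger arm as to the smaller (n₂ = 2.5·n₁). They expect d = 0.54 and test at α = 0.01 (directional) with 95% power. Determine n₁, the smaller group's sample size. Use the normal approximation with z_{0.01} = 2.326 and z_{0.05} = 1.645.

With allocation ratio k = n₂/n₁ = 2.5, Var(x̄₁−x̄₂) = σ²(1/n₁ + 1/(k·n₁)) = σ²·(k+1)/(k·n₁).
So n₁ = (1 + 1/k)·((z_{α} + z_β)/d)² = 1.400 × (3.971/0.54)².
n₁ = 1.400 × 54.08 = 75.7.
Round up: n₁ = 76, giving n₂ = 2.5 × 76 = 190.

n₁ = 76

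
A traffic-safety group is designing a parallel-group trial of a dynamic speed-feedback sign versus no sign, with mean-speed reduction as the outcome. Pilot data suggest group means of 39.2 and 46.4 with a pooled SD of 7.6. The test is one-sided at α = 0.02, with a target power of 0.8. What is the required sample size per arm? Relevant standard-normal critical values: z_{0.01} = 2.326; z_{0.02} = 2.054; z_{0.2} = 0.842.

Cohen's d = |M₁ − M₂| / SD_pooled = |39.2 − 46.4| / 7.6 = 7.2 / 7.6 = 0.947.
For two independent groups with equal n: n = 2·((z_{α} + z_β) / d)².
z_{α} + z_β = 2.054 + 0.842 = 2.896.
n = 2 × (2.896 / 0.947)² = 2 × 3.058² = 2 × 9.35 = 18.7.
Round up to the next whole participant.

n = 19 per group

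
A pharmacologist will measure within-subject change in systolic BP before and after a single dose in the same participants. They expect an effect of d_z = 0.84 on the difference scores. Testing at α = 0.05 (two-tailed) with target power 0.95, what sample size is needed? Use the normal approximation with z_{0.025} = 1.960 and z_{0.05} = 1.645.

n = 19 pairs

For a paired (one-sample on differences) test: n = ((z_{α/2} + z_β) / d)².
z_{α/2} + z_β = 1.960 + 1.645 = 3.605.
n = (3.605 / 0.84)² = 4.292² = 18.42.
Round up.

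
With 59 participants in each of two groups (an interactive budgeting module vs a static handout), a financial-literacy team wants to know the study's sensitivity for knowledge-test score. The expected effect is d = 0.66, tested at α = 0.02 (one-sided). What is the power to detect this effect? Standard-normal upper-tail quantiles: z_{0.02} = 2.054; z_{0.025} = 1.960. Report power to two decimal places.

power ≈ 0.94

For two equal groups, power = Φ(d·√(n/2) − z_{α}).
d·√(n/2) = 0.66 × √(59/2) = 0.66 × 5.431 = 3.585.
z_β = 3.585 − 2.054 = 1.531.
Power = Φ(1.531) = 0.937.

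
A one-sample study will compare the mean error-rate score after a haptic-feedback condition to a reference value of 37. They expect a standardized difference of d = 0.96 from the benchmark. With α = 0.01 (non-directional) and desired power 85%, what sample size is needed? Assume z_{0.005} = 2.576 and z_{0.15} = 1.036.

For a one-sample test: n = ((z_{α/2} + z_β) / d)².
z_{α/2} + z_β = 2.576 + 1.036 = 3.612.
n = (3.612 / 0.96)² = 3.763² = 14.16.
Round up.

n = 15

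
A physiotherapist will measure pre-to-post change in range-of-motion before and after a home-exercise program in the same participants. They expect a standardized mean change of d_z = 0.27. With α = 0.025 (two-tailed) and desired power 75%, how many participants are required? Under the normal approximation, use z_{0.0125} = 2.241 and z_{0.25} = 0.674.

For a paired (one-sample on differences) test: n = ((z_{α/2} + z_β) / d)².
z_{α/2} + z_β = 2.241 + 0.674 = 2.915.
n = (2.915 / 0.27)² = 10.796² = 116.56.
Round up.

n = 117 pairs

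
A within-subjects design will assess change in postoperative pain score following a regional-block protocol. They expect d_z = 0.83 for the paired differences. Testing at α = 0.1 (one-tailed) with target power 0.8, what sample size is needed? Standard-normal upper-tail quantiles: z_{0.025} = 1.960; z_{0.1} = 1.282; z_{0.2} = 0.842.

For a paired (one-sample on differences) test: n = ((z_{α} + z_β) / d)².
z_{α} + z_β = 1.282 + 0.842 = 2.124.
n = (2.124 / 0.83)² = 2.559² = 6.55.
Round up.

n = 7 pairs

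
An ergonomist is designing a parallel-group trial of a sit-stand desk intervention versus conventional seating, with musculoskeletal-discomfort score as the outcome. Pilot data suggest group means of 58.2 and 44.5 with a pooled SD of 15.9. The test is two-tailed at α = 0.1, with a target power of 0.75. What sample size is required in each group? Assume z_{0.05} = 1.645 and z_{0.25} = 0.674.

n = 15 per group

Cohen's d = |M₁ − M₂| / SD_pooled = |58.2 − 44.5| / 15.9 = 13.7 / 15.9 = 0.862.
For two independent groups with equal n: n = 2·((z_{α/2} + z_β) / d)².
z_{α/2} + z_β = 1.645 + 0.674 = 2.319.
n = 2 × (2.319 / 0.862)² = 2 × 2.690² = 2 × 7.24 = 14.5.
Round up to the next whole participant.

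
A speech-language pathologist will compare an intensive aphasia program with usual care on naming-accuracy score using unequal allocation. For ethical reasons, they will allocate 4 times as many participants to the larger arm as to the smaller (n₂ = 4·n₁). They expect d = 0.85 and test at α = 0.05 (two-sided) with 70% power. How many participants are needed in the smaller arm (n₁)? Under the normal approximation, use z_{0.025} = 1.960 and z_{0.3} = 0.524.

n₁ = 11

With allocation ratio k = n₂/n₁ = 4, Var(x̄₁−x̄₂) = σ²(1/n₁ + 1/(k·n₁)) = σ²·(k+1)/(k·n₁).
So n₁ = (1 + 1/k)·((z_{α/2} + z_β)/d)² = 1.250 × (2.484/0.85)².
n₁ = 1.250 × 8.54 = 10.7.
Round up: n₁ = 11, giving n₂ = 4 × 11 = 44.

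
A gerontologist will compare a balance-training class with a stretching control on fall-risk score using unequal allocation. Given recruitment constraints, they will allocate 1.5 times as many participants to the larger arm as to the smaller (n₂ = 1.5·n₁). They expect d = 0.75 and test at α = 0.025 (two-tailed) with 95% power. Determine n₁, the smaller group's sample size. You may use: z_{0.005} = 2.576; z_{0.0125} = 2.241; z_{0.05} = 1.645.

With allocation ratio k = n₂/n₁ = 1.5, Var(x̄₁−x̄₂) = σ²(1/n₁ + 1/(k·n₁)) = σ²·(k+1)/(k·n₁).
So n₁ = (1 + 1/k)·((z_{α/2} + z_β)/d)² = 1.667 × (3.886/0.75)².
n₁ = 1.667 × 26.85 = 44.7.
Round up: n₁ = 45, giving n₂ = ⌈1.5 × 45⌉ = ⌈67.5⌉ = 68.

n₁ = 45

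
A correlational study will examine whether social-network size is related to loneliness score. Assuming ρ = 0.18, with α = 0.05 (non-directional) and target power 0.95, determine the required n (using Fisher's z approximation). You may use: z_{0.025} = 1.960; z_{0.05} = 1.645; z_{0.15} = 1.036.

Fisher's z: C = ½·ln((1+r)/(1−r)) = ½·ln(1.4390) = 0.1820.
n = ((z_{α/2} + z_β)/C)² + 3.
(1.960 + 1.645) / 0.1820 = 3.605 / 0.1820 = 19.808.
n = 19.808² + 3 = 392.34 + 3 = 395.3.
Round up.

n = 396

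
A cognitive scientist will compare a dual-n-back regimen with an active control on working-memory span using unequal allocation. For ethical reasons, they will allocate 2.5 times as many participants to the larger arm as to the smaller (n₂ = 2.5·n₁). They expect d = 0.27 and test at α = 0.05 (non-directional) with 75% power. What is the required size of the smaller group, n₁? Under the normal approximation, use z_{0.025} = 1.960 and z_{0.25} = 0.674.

n₁ = 134

With allocation ratio k = n₂/n₁ = 2.5, Var(x̄₁−x̄₂) = σ²(1/n₁ + 1/(k·n₁)) = σ²·(k+1)/(k·n₁).
So n₁ = (1 + 1/k)·((z_{α/2} + z_β)/d)² = 1.400 × (2.634/0.27)².
n₁ = 1.400 × 95.17 = 133.2.
Round up: n₁ = 134, giving n₂ = 2.5 × 134 = 335.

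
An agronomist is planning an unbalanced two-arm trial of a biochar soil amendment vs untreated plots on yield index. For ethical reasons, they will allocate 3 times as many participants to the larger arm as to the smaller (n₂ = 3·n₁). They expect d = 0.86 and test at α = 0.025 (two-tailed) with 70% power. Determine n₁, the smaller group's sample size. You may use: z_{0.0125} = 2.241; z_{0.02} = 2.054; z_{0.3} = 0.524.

With allocation ratio k = n₂/n₁ = 3, Var(x̄₁−x̄₂) = σ²(1/n₁ + 1/(k·n₁)) = σ²·(k+1)/(k·n₁).
So n₁ = (1 + 1/k)·((z_{α/2} + z_β)/d)² = 1.333 × (2.765/0.86)².
n₁ = 1.333 × 10.34 = 13.8.
Round up: n₁ = 14, giving n₂ = 3 × 14 = 42.

n₁ = 14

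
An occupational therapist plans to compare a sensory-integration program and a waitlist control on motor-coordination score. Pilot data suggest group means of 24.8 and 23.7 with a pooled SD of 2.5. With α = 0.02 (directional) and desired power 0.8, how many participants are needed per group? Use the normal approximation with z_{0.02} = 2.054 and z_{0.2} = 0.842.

Cohen's d = |M₁ − M₂| / SD_pooled = |24.8 − 23.7| / 2.5 = 1.1 / 2.5 = 0.440.
For two independent groups with equal n: n = 2·((z_{α} + z_β) / d)².
z_{α} + z_β = 2.054 + 0.842 = 2.896.
n = 2 × (2.896 / 0.440)² = 2 × 6.582² = 2 × 43.32 = 86.6.
Round up to the next whole participant.

n = 87 per group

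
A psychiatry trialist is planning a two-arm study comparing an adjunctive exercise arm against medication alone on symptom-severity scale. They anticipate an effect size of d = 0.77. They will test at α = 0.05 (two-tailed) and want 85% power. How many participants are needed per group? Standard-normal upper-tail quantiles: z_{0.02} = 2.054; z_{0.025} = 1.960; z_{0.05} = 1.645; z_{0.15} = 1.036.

For two independent groups with equal n: n = 2·((z_{α/2} + z_β) / d)².
z_{α/2} + z_β = 1.960 + 1.036 = 2.996.
n = 2 × (2.996 / 0.77)² = 2 × 3.891² = 2 × 15.14 = 30.3.
Round up to the next whole participant.

n = 31 per group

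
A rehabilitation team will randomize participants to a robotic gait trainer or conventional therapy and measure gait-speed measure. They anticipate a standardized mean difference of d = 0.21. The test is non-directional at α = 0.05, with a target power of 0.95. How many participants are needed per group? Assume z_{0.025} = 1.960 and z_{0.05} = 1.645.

n = 590 per group

For two independent groups with equal n: n = 2·((z_{α/2} + z_β) / d)².
z_{α/2} + z_β = 1.960 + 1.645 = 3.605.
n = 2 × (3.605 / 0.21)² = 2 × 17.167² = 2 × 294.69 = 589.4.
Round up to the next whole participant.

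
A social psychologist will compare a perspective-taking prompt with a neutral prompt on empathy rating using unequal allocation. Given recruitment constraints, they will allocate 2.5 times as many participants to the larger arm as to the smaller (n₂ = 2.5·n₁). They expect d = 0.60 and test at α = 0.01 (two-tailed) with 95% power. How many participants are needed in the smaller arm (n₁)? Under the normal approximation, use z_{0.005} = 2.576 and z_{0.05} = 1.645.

With allocation ratio k = n₂/n₁ = 2.5, Var(x̄₁−x̄₂) = σ²(1/n₁ + 1/(k·n₁)) = σ²·(k+1)/(k·n₁).
So n₁ = (1 + 1/k)·((z_{α/2} + z_β)/d)² = 1.400 × (4.221/0.60)².
n₁ = 1.400 × 49.49 = 69.3.
Round up: n₁ = 70, giving n₂ = 2.5 × 70 = 175.

n₁ = 70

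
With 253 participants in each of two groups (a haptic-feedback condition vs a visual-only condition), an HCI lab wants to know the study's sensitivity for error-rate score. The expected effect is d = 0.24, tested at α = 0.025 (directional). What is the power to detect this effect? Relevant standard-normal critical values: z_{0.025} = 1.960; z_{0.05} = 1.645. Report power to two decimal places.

For two equal groups, power = Φ(d·√(n/2) − z_{α}).
d·√(n/2) = 0.24 × √(253/2) = 0.24 × 11.247 = 2.699.
z_β = 2.699 − 1.960 = 0.739.
Power = Φ(0.739) = 0.770.

power ≈ 0.77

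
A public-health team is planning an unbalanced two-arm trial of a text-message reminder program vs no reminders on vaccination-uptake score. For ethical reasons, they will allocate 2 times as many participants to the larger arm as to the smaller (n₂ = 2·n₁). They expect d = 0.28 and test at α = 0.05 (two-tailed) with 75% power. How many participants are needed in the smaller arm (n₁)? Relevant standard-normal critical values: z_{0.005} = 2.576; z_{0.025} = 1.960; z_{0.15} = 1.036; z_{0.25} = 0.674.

With allocation ratio k = n₂/n₁ = 2, Var(x̄₁−x̄₂) = σ²(1/n₁ + 1/(k·n₁)) = σ²·(k+1)/(k·n₁).
So n₁ = (1 + 1/k)·((z_{α/2} + z_β)/d)² = 1.500 × (2.634/0.28)².
n₁ = 1.500 × 88.49 = 132.7.
Round up: n₁ = 133, giving n₂ = 2 × 133 = 266.

n₁ = 133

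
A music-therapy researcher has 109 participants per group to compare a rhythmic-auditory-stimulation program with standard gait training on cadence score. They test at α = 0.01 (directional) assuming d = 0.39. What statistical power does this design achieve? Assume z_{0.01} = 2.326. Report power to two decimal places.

For two equal groups, power = Φ(d·√(n/2) − z_{α}).
d·√(n/2) = 0.39 × √(109/2) = 0.39 × 7.382 = 2.879.
z_β = 2.879 − 2.326 = 0.553.
Power = Φ(0.553) = 0.710.

power ≈ 0.71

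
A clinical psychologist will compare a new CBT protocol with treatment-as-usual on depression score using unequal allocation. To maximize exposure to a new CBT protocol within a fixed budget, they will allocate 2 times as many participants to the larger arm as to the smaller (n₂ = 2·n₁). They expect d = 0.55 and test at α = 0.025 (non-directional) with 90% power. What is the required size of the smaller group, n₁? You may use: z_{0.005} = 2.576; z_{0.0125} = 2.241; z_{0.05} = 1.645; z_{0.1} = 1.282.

With allocation ratio k = n₂/n₁ = 2, Var(x̄₁−x̄₂) = σ²(1/n₁ + 1/(k·n₁)) = σ²·(k+1)/(k·n₁).
So n₁ = (1 + 1/k)·((z_{α/2} + z_β)/d)² = 1.500 × (3.523/0.55)².
n₁ = 1.500 × 41.03 = 61.5.
Round up: n₁ = 62, giving n₂ = 2 × 62 = 124.

n₁ = 62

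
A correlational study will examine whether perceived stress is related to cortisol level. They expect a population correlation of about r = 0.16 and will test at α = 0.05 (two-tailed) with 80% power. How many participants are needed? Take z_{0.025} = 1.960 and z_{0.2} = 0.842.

n = 305

Fisher's z: C = ½·ln((1+r)/(1−r)) = ½·ln(1.3810) = 0.1614.
n = ((z_{α/2} + z_β)/C)² + 3.
(1.960 + 0.842) / 0.1614 = 2.802 / 0.1614 = 17.361.
n = 17.361² + 3 = 301.39 + 3 = 304.4.
Round up.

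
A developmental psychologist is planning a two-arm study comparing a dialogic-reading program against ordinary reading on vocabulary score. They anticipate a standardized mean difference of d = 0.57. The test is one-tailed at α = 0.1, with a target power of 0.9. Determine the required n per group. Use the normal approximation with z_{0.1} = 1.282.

For two independent groups with equal n: n = 2·((z_{α} + z_β) / d)².
z_{α} + z_β = 1.282 + 1.282 = 2.564.
n = 2 × (2.564 / 0.57)² = 2 × 4.498² = 2 × 20.23 = 40.5.
Round up to the next whole participant.

n = 41 per group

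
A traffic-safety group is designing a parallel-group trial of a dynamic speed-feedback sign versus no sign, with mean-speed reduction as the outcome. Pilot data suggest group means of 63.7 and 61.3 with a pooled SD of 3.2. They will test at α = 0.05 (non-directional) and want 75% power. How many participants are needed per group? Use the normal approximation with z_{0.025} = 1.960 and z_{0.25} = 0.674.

n = 25 per group

Cohen's d = |M₁ − M₂| / SD_pooled = |63.7 − 61.3| / 3.2 = 2.4 / 3.2 = 0.750.
For two independent groups with equal n: n = 2·((z_{α/2} + z_β) / d)².
z_{α/2} + z_β = 1.960 + 0.674 = 2.634.
n = 2 × (2.634 / 0.750)² = 2 × 3.512² = 2 × 12.33 = 24.7.
Round up to the next whole participant.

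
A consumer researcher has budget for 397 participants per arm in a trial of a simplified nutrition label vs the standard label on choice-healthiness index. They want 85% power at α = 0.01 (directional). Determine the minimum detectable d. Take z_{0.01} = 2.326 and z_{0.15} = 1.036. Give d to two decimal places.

For two independent groups of n = 397 each: d_min = (z_{α} + z_β)·√(2/n).
z-sum = 2.326 + 1.036 = 3.362.
d_min = 3.362 × √(2/397) = 3.362 × 0.0710 = 0.239.

d_min ≈ 0.24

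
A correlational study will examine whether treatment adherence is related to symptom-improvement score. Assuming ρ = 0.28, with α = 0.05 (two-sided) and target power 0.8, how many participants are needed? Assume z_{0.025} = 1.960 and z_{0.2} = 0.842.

Fisher's z: C = ½·ln((1+r)/(1−r)) = ½·ln(1.7778) = 0.2877.
n = ((z_{α/2} + z_β)/C)² + 3.
(1.960 + 0.842) / 0.2877 = 2.802 / 0.2877 = 9.739.
n = 9.739² + 3 = 94.85 + 3 = 97.9.
Round up.

n = 98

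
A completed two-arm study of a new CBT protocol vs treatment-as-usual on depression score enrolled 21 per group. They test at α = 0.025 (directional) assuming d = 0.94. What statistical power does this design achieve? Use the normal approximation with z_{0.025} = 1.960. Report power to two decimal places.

power ≈ 0.86

For two equal groups, power = Φ(d·√(n/2) − z_{α}).
d·√(n/2) = 0.94 × √(21/2) = 0.94 × 3.240 = 3.046.
z_β = 3.046 − 1.960 = 1.086.
Power = Φ(1.086) = 0.861.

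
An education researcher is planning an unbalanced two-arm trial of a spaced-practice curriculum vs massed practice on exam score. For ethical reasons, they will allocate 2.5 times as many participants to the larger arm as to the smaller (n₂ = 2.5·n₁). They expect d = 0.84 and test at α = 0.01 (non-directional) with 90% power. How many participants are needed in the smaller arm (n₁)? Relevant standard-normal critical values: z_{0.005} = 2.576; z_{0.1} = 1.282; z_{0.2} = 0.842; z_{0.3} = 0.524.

With allocation ratio k = n₂/n₁ = 2.5, Var(x̄₁−x̄₂) = σ²(1/n₁ + 1/(k·n₁)) = σ²·(k+1)/(k·n₁).
So n₁ = (1 + 1/k)·((z_{α/2} + z_β)/d)² = 1.400 × (3.858/0.84)².
n₁ = 1.400 × 21.09 = 29.5.
Round up: n₁ = 30, giving n₂ = 2.5 × 30 = 75.

n₁ = 30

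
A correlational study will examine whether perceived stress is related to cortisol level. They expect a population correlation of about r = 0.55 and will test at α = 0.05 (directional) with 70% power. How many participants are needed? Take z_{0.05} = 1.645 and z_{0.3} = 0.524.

Fisher's z: C = ½·ln((1+r)/(1−r)) = ½·ln(3.4444) = 0.6184.
n = ((z_{α} + z_β)/C)² + 3.
(1.645 + 0.524) / 0.6184 = 2.169 / 0.6184 = 3.507.
n = 3.507² + 3 = 12.30 + 3 = 15.3.
Round up.

n = 16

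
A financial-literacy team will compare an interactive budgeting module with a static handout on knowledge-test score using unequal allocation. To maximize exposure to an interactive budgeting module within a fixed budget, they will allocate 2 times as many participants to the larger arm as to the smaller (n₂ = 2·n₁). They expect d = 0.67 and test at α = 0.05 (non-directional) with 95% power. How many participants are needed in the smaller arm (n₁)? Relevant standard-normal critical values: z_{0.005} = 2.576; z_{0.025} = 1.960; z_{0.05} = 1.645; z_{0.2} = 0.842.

n₁ = 44

With allocation ratio k = n₂/n₁ = 2, Var(x̄₁−x̄₂) = σ²(1/n₁ + 1/(k·n₁)) = σ²·(k+1)/(k·n₁).
So n₁ = (1 + 1/k)·((z_{α/2} + z_β)/d)² = 1.500 × (3.605/0.67)².
n₁ = 1.500 × 28.95 = 43.4.
Round up: n₁ = 44, giving n₂ = 2 × 44 = 88.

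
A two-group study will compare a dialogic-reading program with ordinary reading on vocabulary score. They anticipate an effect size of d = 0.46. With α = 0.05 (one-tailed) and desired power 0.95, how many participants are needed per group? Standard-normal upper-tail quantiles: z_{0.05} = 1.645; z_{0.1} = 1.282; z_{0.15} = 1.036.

n = 103 per group

For two independent groups with equal n: n = 2·((z_{α} + z_β) / d)².
z_{α} + z_β = 1.645 + 1.645 = 3.290.
n = 2 × (3.290 / 0.46)² = 2 × 7.152² = 2 × 51.15 = 102.3.
Round up to the next whole participant.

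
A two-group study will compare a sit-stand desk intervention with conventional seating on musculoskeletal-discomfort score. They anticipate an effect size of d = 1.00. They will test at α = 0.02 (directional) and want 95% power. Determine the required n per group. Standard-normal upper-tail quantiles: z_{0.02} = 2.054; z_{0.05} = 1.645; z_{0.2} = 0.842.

For two independent groups with equal n: n = 2·((z_{α} + z_β) / d)².
z_{α} + z_β = 2.054 + 1.645 = 3.699.
n = 2 × (3.699 / 1.00)² = 2 × 3.699² = 2 × 13.68 = 27.4.
Round up to the next whole participant.

n = 28 per group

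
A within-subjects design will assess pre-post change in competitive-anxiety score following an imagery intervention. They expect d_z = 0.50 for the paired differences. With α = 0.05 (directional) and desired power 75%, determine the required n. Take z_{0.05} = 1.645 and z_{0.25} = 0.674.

For a paired (one-sample on differences) test: n = ((z_{α} + z_β) / d)².
z_{α} + z_β = 1.645 + 0.674 = 2.319.
n = (2.319 / 0.50)² = 4.638² = 21.51.
Round up.

n = 22 pairs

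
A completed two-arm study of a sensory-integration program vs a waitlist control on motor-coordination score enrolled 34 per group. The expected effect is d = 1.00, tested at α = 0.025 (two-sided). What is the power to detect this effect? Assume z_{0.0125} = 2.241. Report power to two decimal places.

power ≈ 0.97

For two equal groups, power = Φ(d·√(n/2) − z_{α/2}).
d·√(n/2) = 1.00 × √(34/2) = 1.00 × 4.123 = 4.123.
z_β = 4.123 − 2.241 = 1.882.
Power = Φ(1.882) = 0.970.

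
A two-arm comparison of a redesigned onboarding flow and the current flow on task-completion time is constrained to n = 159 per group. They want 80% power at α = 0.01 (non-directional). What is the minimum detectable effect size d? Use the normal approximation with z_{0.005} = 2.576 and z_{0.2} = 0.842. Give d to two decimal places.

For two independent groups of n = 159 each: d_min = (z_{α/2} + z_β)·√(2/n).
z-sum = 2.576 + 0.842 = 3.418.
d_min = 3.418 × √(2/159) = 3.418 × 0.1122 = 0.383.

d_min ≈ 0.38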